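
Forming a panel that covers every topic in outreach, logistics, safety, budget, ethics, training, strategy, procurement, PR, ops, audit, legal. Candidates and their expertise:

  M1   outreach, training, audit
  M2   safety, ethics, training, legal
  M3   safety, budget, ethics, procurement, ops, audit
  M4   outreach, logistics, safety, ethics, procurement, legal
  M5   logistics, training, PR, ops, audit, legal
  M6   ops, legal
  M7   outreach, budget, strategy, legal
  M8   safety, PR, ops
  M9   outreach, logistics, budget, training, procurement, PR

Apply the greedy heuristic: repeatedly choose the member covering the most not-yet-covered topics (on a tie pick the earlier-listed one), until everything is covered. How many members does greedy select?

3

Pick 1: M3 covers 6 new topics (safety, budget, ethics, procurement, ops, audit).
Pick 2: M5 covers 4 new topics (logistics, training, PR, legal).
Pick 3: M7 covers 2 new topics (outreach, strategy).
Greedy uses 3 members.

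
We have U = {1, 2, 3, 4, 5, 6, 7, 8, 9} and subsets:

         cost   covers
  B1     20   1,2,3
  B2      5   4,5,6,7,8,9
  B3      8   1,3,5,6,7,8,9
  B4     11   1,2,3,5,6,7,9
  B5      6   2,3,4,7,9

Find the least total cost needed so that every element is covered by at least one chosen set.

14

B3, B5 cover every element at cost 8 + 6 = 14.
Any cover uses at least 2 sets; among all covering selections none totals below 14.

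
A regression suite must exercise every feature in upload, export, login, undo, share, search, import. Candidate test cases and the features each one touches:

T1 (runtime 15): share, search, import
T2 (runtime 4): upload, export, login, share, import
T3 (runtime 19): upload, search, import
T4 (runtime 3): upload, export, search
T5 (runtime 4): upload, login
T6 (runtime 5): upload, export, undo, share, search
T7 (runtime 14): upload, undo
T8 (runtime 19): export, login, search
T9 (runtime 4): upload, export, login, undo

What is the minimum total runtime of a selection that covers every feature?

T2, T6 cover every feature at runtime 4 + 5 = 9.
Any cover uses at least 2 test cases; among all covering selections none totals below 9.

9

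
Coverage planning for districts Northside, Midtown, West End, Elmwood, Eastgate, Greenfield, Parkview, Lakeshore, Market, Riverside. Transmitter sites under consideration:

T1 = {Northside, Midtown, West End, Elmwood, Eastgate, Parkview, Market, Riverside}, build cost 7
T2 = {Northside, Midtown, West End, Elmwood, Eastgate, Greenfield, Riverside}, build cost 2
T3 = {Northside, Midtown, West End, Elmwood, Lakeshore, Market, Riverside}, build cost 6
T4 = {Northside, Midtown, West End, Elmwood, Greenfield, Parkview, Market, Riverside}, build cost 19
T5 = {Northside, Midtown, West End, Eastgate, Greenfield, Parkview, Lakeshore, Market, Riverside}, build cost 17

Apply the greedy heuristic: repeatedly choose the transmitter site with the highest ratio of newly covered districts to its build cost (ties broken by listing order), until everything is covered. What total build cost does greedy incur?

Pick 1: T2 adds 7 new (Northside, Midtown, West End, Elmwood, Eastgate, Greenfield, Riverside) at build cost 2 (ratio 7/2).
Pick 2: T3 adds 2 new (Lakeshore, Market) at build cost 6 (ratio 2/6).
Pick 3: T1 adds 1 new (Parkview) at build cost 7 (ratio 1/7).
Greedy total build cost: 2 + 6 + 7 = 15.

15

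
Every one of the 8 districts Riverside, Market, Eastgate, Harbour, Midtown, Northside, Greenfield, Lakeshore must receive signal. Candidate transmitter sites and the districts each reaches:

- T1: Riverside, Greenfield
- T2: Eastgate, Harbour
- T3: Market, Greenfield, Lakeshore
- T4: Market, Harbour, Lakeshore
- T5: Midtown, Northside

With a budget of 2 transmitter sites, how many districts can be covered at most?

5

Choosing T1, T4 covers {Riverside, Market, Harbour, Greenfield, Lakeshore} — 5 districts.
No choice of 2 transmitter sites does better; here Eastgate, Midtown, Northside are left uncovered.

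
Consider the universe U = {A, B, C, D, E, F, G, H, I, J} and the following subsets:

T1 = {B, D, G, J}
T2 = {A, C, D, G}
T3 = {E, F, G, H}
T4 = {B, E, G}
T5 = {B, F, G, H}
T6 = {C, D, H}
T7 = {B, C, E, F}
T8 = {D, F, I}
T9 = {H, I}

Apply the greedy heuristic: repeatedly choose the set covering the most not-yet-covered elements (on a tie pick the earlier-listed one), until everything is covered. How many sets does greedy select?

4

Pick 1: T1 covers 4 new elements (B, D, G, J).
Pick 2: T3 covers 3 new elements (E, F, H).
Pick 3: T2 covers 2 new elements (A, C).
Pick 4: T8 covers 1 new elements (I).
Greedy uses 4 sets.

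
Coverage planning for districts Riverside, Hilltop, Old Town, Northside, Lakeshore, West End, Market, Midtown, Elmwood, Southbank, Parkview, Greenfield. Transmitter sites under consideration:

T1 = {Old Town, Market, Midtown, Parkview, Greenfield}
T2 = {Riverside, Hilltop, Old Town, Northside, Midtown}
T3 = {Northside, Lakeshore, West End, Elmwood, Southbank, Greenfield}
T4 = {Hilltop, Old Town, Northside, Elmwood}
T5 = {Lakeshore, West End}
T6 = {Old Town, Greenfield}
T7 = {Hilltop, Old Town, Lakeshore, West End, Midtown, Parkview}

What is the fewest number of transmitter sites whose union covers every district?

T1, T2, T3 together cover {Riverside, Hilltop, Old Town, Northside, Lakeshore, West End, Market, Midtown, Elmwood, Southbank, Parkview, Greenfield} — every district.
No 2 of the 7 transmitter sites cover everything (all 21 pairs fall short), so 3 is minimum.

3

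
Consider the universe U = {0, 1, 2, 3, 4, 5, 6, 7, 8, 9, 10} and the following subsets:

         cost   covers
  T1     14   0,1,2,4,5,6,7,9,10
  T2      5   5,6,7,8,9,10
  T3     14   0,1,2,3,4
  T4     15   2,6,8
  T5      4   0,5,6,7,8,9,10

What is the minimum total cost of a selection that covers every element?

T3, T5 cover every element at cost 14 + 4 = 18.
Any cover uses at least 2 sets; among all covering selections none totals below 18.

18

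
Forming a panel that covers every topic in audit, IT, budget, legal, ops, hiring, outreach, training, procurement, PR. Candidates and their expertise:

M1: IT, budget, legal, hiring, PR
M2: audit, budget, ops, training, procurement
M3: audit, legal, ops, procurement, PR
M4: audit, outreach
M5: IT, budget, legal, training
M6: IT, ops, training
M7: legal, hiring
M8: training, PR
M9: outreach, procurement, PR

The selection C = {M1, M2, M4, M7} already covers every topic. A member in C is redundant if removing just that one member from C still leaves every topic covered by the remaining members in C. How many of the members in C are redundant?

1

Drop M1: IT, PR uncovered — not redundant.
Drop M2: ops, training, procurement uncovered — not redundant.
Drop M4: outreach uncovered — not redundant.
Drop M7: the rest still cover every topic — redundant.
1 redundant: M7.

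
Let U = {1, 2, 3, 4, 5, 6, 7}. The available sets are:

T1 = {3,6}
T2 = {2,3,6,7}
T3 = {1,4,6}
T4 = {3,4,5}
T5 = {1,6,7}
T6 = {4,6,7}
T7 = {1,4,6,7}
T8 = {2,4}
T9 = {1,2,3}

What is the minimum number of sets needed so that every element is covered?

T2, T3, T4 together cover {1, 2, 3, 4, 5, 6, 7} — every element.
No 2 of the 9 sets cover everything (all 36 pairs fall short), so 3 is minimum.

3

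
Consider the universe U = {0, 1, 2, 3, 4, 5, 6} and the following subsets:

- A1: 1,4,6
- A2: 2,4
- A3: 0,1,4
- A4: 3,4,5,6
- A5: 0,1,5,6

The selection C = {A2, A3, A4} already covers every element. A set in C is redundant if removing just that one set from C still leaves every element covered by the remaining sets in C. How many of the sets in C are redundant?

Drop A2: 2 uncovered — not redundant.
Drop A3: 0, 1 uncovered — not redundant.
Drop A4: 3, 5, 6 uncovered — not redundant.
None of the sets in C is redundant.

0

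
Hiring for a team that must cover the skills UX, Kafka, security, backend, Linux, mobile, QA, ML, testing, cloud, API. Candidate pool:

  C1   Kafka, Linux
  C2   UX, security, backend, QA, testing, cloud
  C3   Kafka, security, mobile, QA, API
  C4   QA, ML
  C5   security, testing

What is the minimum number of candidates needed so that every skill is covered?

4

C1, C2, C3, C4 together cover {UX, Kafka, security, backend, Linux, mobile, QA, ML, testing, cloud, API} — every skill.
No 3 of the 5 candidates cover everything (all 10 triples fall short), so 4 is minimum.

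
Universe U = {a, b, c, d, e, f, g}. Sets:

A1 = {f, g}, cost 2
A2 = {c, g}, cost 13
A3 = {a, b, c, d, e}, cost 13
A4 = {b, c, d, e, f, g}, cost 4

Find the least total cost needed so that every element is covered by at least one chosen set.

15

A1, A3 cover every element at cost 2 + 13 = 15.
Any cover uses at least 2 sets; among all covering selections none totals below 15.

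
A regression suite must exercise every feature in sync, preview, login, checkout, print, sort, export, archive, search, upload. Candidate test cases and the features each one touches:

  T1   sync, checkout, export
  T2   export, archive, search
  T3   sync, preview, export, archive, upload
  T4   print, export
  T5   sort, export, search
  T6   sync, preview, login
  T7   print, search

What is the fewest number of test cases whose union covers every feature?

5

T1, T3, T4, T5, T6 together cover {sync, preview, login, checkout, print, sort, export, archive, search, upload} — every feature.
No 4 of the 7 test cases cover everything (all 35 size-4 selections fall short), so 5 is minimum.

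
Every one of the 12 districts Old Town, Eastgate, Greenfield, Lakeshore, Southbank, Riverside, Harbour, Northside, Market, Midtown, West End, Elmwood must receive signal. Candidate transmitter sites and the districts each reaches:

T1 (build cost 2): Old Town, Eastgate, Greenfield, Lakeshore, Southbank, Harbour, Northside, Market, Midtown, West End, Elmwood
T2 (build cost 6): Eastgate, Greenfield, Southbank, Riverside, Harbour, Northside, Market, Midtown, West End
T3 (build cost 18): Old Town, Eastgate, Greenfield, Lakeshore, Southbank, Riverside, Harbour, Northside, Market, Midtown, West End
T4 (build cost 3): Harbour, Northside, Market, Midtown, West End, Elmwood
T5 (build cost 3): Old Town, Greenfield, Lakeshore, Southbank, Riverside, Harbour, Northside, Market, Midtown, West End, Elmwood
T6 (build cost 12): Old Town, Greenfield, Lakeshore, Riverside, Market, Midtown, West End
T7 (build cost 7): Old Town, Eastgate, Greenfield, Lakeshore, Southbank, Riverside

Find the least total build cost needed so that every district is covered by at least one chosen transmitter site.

T1, T5 cover every district at build cost 2 + 3 = 5.
Any cover uses at least 2 transmitter sites; among all covering selections none totals below 5.

5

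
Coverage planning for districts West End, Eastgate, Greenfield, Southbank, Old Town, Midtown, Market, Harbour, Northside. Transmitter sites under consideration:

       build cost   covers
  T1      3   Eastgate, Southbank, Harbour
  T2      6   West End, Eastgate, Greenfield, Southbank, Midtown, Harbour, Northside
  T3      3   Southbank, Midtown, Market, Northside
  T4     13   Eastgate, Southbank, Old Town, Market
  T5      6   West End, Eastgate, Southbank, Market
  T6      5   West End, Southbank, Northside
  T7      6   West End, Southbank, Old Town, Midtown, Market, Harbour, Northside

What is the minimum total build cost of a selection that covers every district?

12

T2, T7 cover every district at build cost 6 + 6 = 12.
Any cover uses at least 2 transmitter sites; among all covering selections none totals below 12.
Greedy by coverage-per-build cost would pick T3, T1, T2, T7 for 18 — worse than the optimum 12.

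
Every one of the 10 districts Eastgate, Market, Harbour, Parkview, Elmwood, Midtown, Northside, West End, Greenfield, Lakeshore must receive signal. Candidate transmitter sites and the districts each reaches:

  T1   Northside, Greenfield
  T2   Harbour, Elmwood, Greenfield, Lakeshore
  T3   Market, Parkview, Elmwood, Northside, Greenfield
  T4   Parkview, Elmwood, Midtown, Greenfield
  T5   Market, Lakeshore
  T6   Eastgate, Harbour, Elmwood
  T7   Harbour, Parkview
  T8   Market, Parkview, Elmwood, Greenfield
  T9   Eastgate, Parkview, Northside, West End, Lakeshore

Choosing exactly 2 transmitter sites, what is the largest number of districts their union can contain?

Choosing T2, T9 covers {Eastgate, Harbour, Parkview, Elmwood, Northside, West End, Greenfield, Lakeshore} — 8 districts.
No choice of 2 transmitter sites does better; here Market, Midtown are left uncovered.

8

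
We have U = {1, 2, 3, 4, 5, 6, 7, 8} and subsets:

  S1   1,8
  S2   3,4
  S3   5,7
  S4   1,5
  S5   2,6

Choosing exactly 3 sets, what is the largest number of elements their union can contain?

Choosing S1, S2, S3 covers {1, 3, 4, 5, 7, 8} — 6 elements.
No choice of 3 sets does better; here 2, 6 are left uncovered.

6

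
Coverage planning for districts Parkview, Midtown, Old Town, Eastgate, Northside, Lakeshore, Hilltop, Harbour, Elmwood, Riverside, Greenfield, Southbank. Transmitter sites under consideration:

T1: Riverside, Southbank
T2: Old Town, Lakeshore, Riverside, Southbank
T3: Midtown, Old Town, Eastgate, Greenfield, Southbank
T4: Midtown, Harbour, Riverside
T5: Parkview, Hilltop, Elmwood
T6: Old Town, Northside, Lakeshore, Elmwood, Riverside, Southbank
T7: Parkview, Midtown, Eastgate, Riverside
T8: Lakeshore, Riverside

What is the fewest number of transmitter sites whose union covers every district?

4

T3, T4, T5, T6 together cover {Parkview, Midtown, Old Town, Eastgate, Northside, Lakeshore, Hilltop, Harbour, Elmwood, Riverside, Greenfield, Southbank} — every district.
No 3 of the 8 transmitter sites cover everything (all 56 triples fall short), so 4 is minimum.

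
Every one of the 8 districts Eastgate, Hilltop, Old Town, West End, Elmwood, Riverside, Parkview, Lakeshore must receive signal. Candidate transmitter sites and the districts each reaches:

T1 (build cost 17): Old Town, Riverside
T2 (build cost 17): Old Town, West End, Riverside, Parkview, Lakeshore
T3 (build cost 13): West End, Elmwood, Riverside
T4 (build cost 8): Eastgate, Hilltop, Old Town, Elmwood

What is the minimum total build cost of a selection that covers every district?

T2, T4 cover every district at build cost 17 + 8 = 25.
Any cover uses at least 2 transmitter sites; among all covering selections none totals below 25.

25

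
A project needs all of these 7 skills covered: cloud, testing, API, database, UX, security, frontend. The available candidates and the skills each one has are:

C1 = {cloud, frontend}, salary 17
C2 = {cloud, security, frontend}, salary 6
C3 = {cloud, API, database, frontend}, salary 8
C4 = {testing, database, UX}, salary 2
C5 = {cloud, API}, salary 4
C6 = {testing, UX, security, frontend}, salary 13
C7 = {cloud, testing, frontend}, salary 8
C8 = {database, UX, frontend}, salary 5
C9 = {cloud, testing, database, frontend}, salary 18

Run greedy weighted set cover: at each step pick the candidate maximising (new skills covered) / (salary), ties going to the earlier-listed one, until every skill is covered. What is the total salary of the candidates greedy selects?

12

Pick 1: C4 adds 3 new (testing, database, UX) at salary 2 (ratio 3/2).
Pick 2: C2 adds 3 new (cloud, security, frontend) at salary 6 (ratio 3/6).
Pick 3: C5 adds 1 new (API) at salary 4 (ratio 1/4).
Greedy total salary: 2 + 6 + 4 = 12.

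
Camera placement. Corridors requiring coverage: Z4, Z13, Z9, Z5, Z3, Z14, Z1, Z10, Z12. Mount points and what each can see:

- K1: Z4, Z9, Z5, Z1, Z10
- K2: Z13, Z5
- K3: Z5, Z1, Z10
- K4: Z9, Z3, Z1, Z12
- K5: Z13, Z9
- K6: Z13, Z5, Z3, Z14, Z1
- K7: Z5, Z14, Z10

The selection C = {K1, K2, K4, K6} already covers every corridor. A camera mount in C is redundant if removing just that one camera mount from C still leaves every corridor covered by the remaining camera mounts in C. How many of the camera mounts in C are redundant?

Drop K1: Z4, Z10 uncovered — not redundant.
Drop K2: the rest still cover every corridor — redundant.
Drop K4: Z12 uncovered — not redundant.
Drop K6: Z14 uncovered — not redundant.
1 redundant: K2.

1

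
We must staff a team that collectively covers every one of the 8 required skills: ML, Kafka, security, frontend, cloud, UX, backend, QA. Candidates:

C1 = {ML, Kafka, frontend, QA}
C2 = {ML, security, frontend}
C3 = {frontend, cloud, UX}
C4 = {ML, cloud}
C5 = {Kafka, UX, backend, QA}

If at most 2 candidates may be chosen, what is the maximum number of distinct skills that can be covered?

Choosing C2, C5 covers {ML, Kafka, security, frontend, UX, backend, QA} — 7 skills.
No choice of 2 candidates does better; here cloud is left uncovered.

7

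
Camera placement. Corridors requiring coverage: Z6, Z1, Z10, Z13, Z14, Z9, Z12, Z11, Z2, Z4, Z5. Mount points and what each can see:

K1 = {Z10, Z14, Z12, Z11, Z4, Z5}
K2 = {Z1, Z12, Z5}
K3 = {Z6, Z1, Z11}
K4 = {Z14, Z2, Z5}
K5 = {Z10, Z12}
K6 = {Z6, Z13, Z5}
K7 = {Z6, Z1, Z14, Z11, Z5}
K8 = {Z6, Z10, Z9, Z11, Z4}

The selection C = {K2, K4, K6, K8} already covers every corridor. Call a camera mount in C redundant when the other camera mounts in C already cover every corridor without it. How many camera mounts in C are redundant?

Drop K2: Z1, Z12 uncovered — not redundant.
Drop K4: Z14, Z2 uncovered — not redundant.
Drop K6: Z13 uncovered — not redundant.
Drop K8: Z10, Z9, Z11, Z4 uncovered — not redundant.
None of the camera mounts in C is redundant.

0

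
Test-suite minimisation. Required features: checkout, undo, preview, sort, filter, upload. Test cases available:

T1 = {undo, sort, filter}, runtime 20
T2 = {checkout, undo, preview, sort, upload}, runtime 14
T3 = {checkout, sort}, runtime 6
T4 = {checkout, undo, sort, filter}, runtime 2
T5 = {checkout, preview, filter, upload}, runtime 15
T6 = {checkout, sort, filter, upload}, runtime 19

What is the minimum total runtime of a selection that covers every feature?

16

T2, T4 cover every feature at runtime 14 + 2 = 16.
Any cover uses at least 2 test cases; among all covering selections none totals below 16.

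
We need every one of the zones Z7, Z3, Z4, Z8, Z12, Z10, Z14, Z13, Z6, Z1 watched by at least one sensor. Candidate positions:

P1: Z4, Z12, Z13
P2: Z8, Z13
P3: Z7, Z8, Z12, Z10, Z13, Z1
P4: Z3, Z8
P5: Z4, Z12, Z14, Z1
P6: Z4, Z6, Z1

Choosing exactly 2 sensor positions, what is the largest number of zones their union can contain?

8

Choosing P3, P5 covers {Z7, Z4, Z8, Z12, Z10, Z14, Z13, Z1} — 8 zones.
No choice of 2 sensor positions does better; here Z3, Z6 are left uncovered.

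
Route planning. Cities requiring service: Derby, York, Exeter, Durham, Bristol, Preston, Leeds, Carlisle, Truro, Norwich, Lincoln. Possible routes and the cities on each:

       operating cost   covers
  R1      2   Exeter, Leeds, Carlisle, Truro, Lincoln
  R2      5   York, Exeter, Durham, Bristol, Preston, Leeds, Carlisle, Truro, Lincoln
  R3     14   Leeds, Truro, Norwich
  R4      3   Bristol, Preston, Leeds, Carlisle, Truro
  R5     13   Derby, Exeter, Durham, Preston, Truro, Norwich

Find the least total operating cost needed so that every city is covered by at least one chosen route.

R2, R5 cover every city at operating cost 5 + 13 = 18.
Any cover uses at least 2 routes; among all covering selections none totals below 18.

18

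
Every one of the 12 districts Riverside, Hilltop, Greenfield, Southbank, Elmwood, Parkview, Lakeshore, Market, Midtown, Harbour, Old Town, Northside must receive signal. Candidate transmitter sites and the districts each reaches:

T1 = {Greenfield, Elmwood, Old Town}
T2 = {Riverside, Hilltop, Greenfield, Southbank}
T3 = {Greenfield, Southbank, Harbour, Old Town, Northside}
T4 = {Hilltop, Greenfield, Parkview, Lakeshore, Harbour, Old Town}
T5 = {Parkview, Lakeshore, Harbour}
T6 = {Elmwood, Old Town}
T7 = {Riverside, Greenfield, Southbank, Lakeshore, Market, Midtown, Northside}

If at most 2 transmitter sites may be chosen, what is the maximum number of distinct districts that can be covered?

11

Choosing T4, T7 covers {Riverside, Hilltop, Greenfield, Southbank, Parkview, Lakeshore, Market, Midtown, Harbour, Old Town, Northside} — 11 districts.
No choice of 2 transmitter sites does better; here Elmwood is left uncovered.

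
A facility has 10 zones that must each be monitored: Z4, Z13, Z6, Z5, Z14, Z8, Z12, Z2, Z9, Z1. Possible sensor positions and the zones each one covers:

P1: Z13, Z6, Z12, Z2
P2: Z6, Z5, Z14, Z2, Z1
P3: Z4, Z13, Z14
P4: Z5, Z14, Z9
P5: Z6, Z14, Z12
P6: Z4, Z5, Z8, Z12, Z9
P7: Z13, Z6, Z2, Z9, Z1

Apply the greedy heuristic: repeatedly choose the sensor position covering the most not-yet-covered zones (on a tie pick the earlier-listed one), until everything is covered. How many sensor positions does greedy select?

Pick 1: P2 covers 5 new zones (Z6, Z5, Z14, Z2, Z1).
Pick 2: P6 covers 4 new zones (Z4, Z8, Z12, Z9).
Pick 3: P1 covers 1 new zones (Z13).
Greedy uses 3 sensor positions.

3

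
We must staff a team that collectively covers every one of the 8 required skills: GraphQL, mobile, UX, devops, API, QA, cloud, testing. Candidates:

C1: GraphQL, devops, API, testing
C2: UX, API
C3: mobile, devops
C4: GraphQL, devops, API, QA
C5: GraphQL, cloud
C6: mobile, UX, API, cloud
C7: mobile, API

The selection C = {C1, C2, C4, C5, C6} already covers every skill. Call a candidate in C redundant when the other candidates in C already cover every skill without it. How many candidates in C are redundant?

Drop C1: testing uncovered — not redundant.
Drop C2: the rest still cover every skill — redundant.
Drop C4: QA uncovered — not redundant.
Drop C5: the rest still cover every skill — redundant.
Drop C6: mobile uncovered — not redundant.
2 redundant: C2, C5.

2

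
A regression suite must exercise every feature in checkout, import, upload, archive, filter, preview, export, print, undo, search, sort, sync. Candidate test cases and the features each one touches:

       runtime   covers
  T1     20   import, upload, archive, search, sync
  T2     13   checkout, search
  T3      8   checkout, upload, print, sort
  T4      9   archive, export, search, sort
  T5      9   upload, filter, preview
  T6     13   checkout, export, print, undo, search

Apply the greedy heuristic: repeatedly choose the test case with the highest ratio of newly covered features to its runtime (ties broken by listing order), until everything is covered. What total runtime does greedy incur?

59

Pick 1: T3 adds 4 new (checkout, upload, print, sort) at runtime 8 (ratio 4/8).
Pick 2: T4 adds 3 new (archive, export, search) at runtime 9 (ratio 3/9).
Pick 3: T5 adds 2 new (filter, preview) at runtime 9 (ratio 2/9).
Pick 4: T1 adds 2 new (import, sync) at runtime 20 (ratio 2/20).
Pick 5: T6 adds 1 new (undo) at runtime 13 (ratio 1/13).
Greedy total runtime: 8 + 9 + 9 + 20 + 13 = 59. (The true optimum is 50, so greedy overshoots here.)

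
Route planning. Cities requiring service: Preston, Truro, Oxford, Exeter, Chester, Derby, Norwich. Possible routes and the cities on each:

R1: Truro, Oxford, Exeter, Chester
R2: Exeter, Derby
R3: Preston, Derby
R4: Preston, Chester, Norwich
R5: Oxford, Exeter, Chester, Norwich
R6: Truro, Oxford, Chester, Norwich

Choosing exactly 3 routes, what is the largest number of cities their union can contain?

7

Choosing R1, R2, R4 covers {Preston, Truro, Oxford, Exeter, Chester, Derby, Norwich} — 7 cities.
That is all 7 cities.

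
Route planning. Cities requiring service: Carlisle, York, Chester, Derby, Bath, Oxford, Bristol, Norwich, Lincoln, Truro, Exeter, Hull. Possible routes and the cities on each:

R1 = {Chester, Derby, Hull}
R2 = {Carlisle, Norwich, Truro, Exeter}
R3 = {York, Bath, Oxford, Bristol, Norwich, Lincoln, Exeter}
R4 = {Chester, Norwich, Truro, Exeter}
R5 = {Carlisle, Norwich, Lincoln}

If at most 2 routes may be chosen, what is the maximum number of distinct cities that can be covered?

Choosing R1, R3 covers {York, Chester, Derby, Bath, Oxford, Bristol, Norwich, Lincoln, Exeter, Hull} — 10 cities.
No choice of 2 routes does better; here Carlisle, Truro are left uncovered.

10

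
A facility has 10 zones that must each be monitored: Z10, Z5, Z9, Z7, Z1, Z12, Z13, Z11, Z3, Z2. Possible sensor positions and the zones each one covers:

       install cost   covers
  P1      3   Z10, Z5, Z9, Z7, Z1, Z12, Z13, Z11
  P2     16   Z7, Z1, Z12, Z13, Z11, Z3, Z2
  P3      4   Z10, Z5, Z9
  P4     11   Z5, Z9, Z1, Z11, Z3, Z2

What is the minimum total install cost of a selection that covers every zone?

P1, P4 cover every zone at install cost 3 + 11 = 14.
Any cover uses at least 2 sensor positions; among all covering selections none totals below 14.

14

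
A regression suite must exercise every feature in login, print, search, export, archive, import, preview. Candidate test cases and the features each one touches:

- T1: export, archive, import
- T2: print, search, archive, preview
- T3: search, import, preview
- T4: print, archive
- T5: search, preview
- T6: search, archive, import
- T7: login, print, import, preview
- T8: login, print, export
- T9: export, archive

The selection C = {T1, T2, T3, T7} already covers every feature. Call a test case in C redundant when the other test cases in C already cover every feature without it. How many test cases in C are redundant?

2

Drop T1: export uncovered — not redundant.
Drop T2: the rest still cover every feature — redundant.
Drop T3: the rest still cover every feature — redundant.
Drop T7: login uncovered — not redundant.
2 redundant: T2, T3.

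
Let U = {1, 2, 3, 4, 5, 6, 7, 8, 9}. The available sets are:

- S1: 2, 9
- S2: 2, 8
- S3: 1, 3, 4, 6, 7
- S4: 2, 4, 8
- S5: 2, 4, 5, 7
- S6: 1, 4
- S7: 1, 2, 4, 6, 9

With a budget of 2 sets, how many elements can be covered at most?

Choosing S1, S3 covers {1, 2, 3, 4, 6, 7, 9} — 7 elements.
No choice of 2 sets does better; here 5, 8 are left uncovered.

7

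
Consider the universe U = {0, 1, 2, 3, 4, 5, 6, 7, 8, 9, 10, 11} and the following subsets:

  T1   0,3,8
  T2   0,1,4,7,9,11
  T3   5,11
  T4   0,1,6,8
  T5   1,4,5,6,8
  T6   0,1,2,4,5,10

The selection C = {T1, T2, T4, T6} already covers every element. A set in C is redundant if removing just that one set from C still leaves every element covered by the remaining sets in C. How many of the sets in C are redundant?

0

Drop T1: 3 uncovered — not redundant.
Drop T2: 7, 9, 11 uncovered — not redundant.
Drop T4: 6 uncovered — not redundant.
Drop T6: 2, 5, 10 uncovered — not redundant.
None of the sets in C is redundant.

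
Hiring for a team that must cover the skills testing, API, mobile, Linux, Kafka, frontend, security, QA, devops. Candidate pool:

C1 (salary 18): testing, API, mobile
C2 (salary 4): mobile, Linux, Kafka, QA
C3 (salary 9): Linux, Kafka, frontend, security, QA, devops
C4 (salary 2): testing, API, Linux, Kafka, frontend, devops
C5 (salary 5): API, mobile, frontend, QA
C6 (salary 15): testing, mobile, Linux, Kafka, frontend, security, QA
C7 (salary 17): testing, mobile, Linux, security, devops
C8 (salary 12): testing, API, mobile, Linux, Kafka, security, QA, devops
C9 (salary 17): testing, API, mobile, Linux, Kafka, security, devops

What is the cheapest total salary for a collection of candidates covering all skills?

14

C4, C8 cover every skill at salary 2 + 12 = 14.
Any cover uses at least 2 candidates; among all covering selections none totals below 14.
Greedy by coverage-per-salary would pick C4, C2, C3 for 15 — worse than the optimum 14.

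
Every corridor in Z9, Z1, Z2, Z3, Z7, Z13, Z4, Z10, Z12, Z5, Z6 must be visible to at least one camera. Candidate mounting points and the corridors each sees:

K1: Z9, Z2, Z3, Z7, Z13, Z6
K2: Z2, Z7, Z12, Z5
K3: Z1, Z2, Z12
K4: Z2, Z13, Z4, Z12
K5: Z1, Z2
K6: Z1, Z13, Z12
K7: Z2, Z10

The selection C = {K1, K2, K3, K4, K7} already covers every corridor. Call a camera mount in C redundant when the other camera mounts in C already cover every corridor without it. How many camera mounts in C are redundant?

0

Drop K1: Z9, Z3, Z6 uncovered — not redundant.
Drop K2: Z5 uncovered — not redundant.
Drop K3: Z1 uncovered — not redundant.
Drop K4: Z4 uncovered — not redundant.
Drop K7: Z10 uncovered — not redundant.
None of the camera mounts in C is redundant.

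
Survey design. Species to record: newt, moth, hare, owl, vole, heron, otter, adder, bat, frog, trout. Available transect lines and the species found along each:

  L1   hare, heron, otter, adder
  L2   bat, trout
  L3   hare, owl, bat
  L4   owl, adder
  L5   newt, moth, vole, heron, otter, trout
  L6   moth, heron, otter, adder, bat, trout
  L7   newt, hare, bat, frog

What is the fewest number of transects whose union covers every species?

L4, L5, L7 together cover {newt, moth, hare, owl, vole, heron, otter, adder, bat, frog, trout} — every species.
No 2 of the 7 transects cover everything (all 21 pairs fall short), so 3 is minimum.
Greedy (largest uncovered first) would take L5, L3, L1, L7 — 4 transects — but 3 suffice.

3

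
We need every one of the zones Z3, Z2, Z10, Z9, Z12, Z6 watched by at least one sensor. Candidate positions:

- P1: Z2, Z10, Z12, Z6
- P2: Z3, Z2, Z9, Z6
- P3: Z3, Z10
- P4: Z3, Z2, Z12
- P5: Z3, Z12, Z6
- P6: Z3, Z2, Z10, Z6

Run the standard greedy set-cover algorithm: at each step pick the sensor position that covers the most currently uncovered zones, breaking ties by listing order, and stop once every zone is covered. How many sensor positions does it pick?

Pick 1: P1 covers 4 new zones (Z2, Z10, Z12, Z6).
Pick 2: P2 covers 2 new zones (Z3, Z9).
Greedy uses 2 sensor positions.

2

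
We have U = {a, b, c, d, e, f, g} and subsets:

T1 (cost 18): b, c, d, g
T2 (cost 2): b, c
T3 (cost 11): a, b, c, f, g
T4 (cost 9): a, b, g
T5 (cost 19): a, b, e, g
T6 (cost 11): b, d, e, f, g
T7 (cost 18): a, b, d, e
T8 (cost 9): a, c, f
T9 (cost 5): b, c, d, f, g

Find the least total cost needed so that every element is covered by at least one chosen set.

20

T6, T8 cover every element at cost 11 + 9 = 20.
Any cover uses at least 2 sets; among all covering selections none totals below 20.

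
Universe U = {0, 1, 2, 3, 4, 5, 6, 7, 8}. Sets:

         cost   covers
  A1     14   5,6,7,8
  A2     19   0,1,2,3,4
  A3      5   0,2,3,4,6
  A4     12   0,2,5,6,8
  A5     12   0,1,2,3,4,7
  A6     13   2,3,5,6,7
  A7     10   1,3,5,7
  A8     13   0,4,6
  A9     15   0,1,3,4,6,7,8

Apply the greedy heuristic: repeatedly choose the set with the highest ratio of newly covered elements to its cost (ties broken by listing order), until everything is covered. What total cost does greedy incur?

Pick 1: A3 adds 5 new (0, 2, 3, 4, 6) at cost 5 (ratio 5/5).
Pick 2: A7 adds 3 new (1, 5, 7) at cost 10 (ratio 3/10).
Pick 3: A4 adds 1 new (8) at cost 12 (ratio 1/12).
Greedy total cost: 5 + 10 + 12 = 27. (The true optimum is 24, so greedy overshoots here.)

27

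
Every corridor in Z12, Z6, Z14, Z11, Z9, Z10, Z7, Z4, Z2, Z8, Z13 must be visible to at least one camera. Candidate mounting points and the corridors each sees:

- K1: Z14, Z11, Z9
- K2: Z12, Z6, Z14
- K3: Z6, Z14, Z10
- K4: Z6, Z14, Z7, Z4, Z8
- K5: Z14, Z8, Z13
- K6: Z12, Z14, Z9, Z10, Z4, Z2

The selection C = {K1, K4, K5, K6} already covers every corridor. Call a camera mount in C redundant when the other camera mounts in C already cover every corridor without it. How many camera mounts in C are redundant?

Drop K1: Z11 uncovered — not redundant.
Drop K4: Z6, Z7 uncovered — not redundant.
Drop K5: Z13 uncovered — not redundant.
Drop K6: Z12, Z10, Z2 uncovered — not redundant.
None of the camera mounts in C is redundant.

0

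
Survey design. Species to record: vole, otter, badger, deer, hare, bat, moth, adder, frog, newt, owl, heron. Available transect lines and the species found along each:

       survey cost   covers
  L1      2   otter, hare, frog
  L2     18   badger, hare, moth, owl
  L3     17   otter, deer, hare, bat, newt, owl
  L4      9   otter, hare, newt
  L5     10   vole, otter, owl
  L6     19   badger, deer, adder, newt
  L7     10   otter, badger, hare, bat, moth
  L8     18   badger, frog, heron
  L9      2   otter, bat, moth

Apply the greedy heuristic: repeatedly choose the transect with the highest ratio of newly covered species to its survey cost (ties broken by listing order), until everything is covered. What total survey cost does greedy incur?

51

Pick 1: L1 adds 3 new (otter, hare, frog) at survey cost 2 (ratio 3/2).
Pick 2: L9 adds 2 new (bat, moth) at survey cost 2 (ratio 2/2).
Pick 3: L6 adds 4 new (badger, deer, adder, newt) at survey cost 19 (ratio 4/19).
Pick 4: L5 adds 2 new (vole, owl) at survey cost 10 (ratio 2/10).
Pick 5: L8 adds 1 new (heron) at survey cost 18 (ratio 1/18).
Greedy total survey cost: 2 + 2 + 19 + 10 + 18 = 51.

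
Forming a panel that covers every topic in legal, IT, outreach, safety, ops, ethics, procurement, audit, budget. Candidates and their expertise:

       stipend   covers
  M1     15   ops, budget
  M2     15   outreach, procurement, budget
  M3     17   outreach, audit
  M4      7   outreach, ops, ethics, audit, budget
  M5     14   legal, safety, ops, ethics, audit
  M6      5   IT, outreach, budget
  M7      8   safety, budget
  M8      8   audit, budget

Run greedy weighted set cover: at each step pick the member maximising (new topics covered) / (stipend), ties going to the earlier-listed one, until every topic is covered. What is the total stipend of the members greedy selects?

41

Pick 1: M4 adds 5 new (outreach, ops, ethics, audit, budget) at stipend 7 (ratio 5/7).
Pick 2: M6 adds 1 new (IT) at stipend 5 (ratio 1/5).
Pick 3: M5 adds 2 new (legal, safety) at stipend 14 (ratio 2/14).
Pick 4: M2 adds 1 new (procurement) at stipend 15 (ratio 1/15).
Greedy total stipend: 7 + 5 + 14 + 15 = 41. (The true optimum is 34, so greedy overshoots here.)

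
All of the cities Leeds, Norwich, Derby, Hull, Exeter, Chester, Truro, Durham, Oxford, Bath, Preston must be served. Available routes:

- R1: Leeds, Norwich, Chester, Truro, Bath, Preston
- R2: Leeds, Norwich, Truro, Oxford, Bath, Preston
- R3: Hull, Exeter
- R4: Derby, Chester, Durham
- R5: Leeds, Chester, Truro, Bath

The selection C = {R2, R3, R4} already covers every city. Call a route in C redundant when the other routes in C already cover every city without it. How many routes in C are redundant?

Drop R2: Leeds, Norwich, Truro, Oxford, … uncovered — not redundant.
Drop R3: Hull, Exeter uncovered — not redundant.
Drop R4: Derby, Chester, Durham uncovered — not redundant.
None of the routes in C is redundant.

0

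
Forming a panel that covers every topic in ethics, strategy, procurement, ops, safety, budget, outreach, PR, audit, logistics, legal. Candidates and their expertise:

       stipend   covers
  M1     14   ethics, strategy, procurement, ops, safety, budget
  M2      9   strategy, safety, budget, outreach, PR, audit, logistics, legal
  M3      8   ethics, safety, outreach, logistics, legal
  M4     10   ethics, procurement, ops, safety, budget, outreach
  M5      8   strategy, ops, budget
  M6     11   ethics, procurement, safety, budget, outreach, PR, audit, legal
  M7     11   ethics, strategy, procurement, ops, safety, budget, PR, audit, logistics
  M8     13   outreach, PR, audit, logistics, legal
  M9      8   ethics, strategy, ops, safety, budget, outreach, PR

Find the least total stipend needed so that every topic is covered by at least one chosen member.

M2, M4 cover every topic at stipend 9 + 10 = 19.
Any cover uses at least 2 members; among all covering selections none totals below 19.

19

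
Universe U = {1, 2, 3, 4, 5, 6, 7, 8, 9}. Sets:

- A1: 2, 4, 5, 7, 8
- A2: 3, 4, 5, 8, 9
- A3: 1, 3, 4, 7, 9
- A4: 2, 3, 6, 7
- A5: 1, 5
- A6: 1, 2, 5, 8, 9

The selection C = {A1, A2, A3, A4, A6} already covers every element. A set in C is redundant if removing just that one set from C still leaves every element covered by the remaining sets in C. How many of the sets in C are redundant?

4

Drop A1: the rest still cover every element — redundant.
Drop A2: the rest still cover every element — redundant.
Drop A3: the rest still cover every element — redundant.
Drop A4: 6 uncovered — not redundant.
Drop A6: the rest still cover every element — redundant.
4 redundant: A1, A2, A3, A6.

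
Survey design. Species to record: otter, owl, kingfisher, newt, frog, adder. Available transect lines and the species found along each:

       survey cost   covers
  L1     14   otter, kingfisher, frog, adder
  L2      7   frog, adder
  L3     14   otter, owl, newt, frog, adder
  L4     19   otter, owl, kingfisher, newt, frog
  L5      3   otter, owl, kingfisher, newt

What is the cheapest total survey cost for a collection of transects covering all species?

10

L2, L5 cover every species at survey cost 7 + 3 = 10.
Any cover uses at least 2 transects; among all covering selections none totals below 10.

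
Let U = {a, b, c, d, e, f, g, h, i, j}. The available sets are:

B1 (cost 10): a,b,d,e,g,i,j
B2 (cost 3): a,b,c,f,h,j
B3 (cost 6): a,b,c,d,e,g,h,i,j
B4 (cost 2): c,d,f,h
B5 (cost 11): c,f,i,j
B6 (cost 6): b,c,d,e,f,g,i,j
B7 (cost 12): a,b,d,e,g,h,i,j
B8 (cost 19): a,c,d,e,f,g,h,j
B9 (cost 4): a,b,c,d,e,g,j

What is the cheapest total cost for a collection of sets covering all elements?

B3, B4 cover every element at cost 6 + 2 = 8.
Any cover uses at least 2 sets; among all covering selections none totals below 8.
Greedy by coverage-per-cost would pick B2, B9, B3 for 13 — worse than the optimum 8.

8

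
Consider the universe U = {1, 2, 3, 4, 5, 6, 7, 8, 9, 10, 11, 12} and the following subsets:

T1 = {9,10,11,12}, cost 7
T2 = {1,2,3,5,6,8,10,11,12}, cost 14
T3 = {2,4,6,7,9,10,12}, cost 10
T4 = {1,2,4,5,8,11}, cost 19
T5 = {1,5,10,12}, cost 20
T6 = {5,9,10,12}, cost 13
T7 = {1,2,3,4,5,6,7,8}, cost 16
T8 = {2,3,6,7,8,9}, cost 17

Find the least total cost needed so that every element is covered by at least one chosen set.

23

T1, T7 cover every element at cost 7 + 16 = 23.
Any cover uses at least 2 sets; among all covering selections none totals below 23.
Greedy by coverage-per-cost would pick T3, T2 for 24 — worse than the optimum 23.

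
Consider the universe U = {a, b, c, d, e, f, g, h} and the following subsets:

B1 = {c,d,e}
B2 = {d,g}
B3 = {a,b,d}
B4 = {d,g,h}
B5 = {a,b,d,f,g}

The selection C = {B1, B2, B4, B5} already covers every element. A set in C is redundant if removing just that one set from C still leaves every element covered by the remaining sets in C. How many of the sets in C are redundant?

Drop B1: c, e uncovered — not redundant.
Drop B2: the rest still cover every element — redundant.
Drop B4: h uncovered — not redundant.
Drop B5: a, b, f uncovered — not redundant.
1 redundant: B2.

1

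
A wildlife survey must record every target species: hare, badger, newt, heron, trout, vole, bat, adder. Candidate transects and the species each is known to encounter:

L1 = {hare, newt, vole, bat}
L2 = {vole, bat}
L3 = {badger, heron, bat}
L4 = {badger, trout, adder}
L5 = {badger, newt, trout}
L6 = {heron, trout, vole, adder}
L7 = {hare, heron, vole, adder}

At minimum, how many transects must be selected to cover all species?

L1, L3, L4 together cover {hare, badger, newt, heron, trout, vole, bat, adder} — every species.
No 2 of the 7 transects cover everything (all 21 pairs fall short), so 3 is minimum.

3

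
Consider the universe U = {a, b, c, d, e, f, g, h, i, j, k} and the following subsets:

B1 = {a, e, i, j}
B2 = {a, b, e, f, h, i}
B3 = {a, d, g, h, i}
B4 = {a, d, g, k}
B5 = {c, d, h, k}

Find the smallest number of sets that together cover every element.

B1, B2, B3, B5 together cover {a, b, c, d, e, f, g, h, i, j, k} — every element.
No 3 of the 5 sets cover everything (all 10 triples fall short), so 4 is minimum.

4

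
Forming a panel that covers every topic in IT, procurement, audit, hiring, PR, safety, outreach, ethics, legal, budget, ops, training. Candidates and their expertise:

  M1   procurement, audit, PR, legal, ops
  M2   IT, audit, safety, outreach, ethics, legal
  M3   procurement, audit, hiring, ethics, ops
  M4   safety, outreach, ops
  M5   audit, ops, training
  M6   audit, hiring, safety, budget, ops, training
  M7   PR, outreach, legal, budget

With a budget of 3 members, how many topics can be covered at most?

12

Choosing M1, M2, M6 covers {IT, procurement, audit, hiring, PR, safety, outreach, ethics, legal, budget, ops, training} — 12 topics.
That is all 12 topics.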